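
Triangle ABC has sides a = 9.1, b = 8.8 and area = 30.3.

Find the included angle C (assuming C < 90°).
Area = ½·a·b·sin(C)  ⇒  sin(C) = 2·Area/(a·b) = 2·30.3/(9.1·8.8) = 60.6/80.08 ≈ 0.756743
C = arcsin(0.756743) ≈ 49.1779° (taking the acute solution since C < 90°)

C = 49.18°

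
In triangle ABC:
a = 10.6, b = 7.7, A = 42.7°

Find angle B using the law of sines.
a/sin(A) = b/sin(B)  ⇒  sin(B) = b·sin(A)/a = 7.7·sin(42.7°)/10.6
sin(42.7°) ≈ 0.67816
sin(B) ≈ 7.7·0.67816/10.6 ≈ 5.22183/10.6 ≈ 0.492625
B = arcsin(0.492625) ≈ 29.5133°
(Since b ≤ a we need B ≤ A, so the obtuse alternative 180° − 29.5133° ≈ 150.487° is rejected.)

B = 29.51°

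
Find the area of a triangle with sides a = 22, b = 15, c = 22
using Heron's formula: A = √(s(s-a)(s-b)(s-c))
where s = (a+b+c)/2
s = (22 + 15 + 22)/2 = 59/2 = 29.5
s − a = 7.5, s − b = 14.5, s − c = 7.5
s(s−a)(s−b)(s−c) = 29.5·7.5·14.5·7.5 = 24060.9375
Area = √24060.9375 ≈ 155.116

s = 29.5, Area = 155.1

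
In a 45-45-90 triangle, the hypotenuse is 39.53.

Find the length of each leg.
In a 45-45-90 triangle hypotenuse = leg·√2, so leg = hypotenuse/√2.
Leg = 39.53/√2 ≈ 39.53/1.41421 ≈ 27.9519

Each leg = 27.95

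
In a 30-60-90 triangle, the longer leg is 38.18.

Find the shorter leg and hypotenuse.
In a 30-60-90 triangle the sides are in ratio 1 : √3 : 2, so short leg = long leg/√3 and hypotenuse = 2·(short leg).
Short leg = 38.18/√3 ≈ 38.18/1.73205 ≈ 22.0432
Hypotenuse = 2·22.0432 ≈ 44.0865

Short leg = 22.04, Hypotenuse = 44.09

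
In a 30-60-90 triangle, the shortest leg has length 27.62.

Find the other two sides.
In a 30-60-90 triangle the sides are in ratio 1 : √3 : 2 (short leg : long leg : hypotenuse).
Long leg = 27.62·√3 ≈ 27.62·1.73205 ≈ 47.8392
Hypotenuse = 2·27.62 = 55.24

Long leg = 27.62√3 = 47.84, Hypotenuse = 55.24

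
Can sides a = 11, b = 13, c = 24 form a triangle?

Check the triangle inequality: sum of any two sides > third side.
a + b vs c: 11 + 13 = 24 ≤ 24  ✗
a + c vs b: 11 + 24 = 35 > 13  ✓
b + c vs a: 13 + 24 = 37 > 11  ✓

No: 11 + 13 = 24 is not > 24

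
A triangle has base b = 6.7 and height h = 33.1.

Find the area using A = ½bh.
A = ½·b·h = ½·6.7·33.1 = ½·221.77 = 110.885

Area = 110.885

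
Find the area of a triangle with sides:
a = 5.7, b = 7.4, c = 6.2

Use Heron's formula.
s = (5.7 + 7.4 + 6.2)/2 = 19.3/2 = 9.65
s − a = 3.95, s − b = 2.25, s − c = 3.45
s(s−a)(s−b)(s−c) = 9.65·3.95·2.25·3.45 ≈ 295.887
Area = √295.887 ≈ 17.2014

Area = 17.2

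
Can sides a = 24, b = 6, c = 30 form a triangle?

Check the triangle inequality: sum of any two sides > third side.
a + b vs c: 24 + 6 = 30 ≤ 30  ✗
a + c vs b: 24 + 30 = 54 > 6  ✓
b + c vs a: 6 + 30 = 36 > 24  ✓

No: 24 + 6 = 30 is not > 30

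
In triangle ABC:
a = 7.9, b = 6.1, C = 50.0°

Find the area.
Two sides and the included angle (SAS): A = ½·a·b·sin(C) = ½·7.9·6.1·sin(50.0°)
sin(50.0°) ≈ 0.766044
A ≈ ½·48.19·0.766044 = 24.095·0.766044 ≈ 18.4578

Area = 18.46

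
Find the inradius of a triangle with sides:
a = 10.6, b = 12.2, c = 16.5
r = Area/s where s is the semi-perimeter.
s = (10.6 + 12.2 + 16.5)/2 = 39.3/2 = 19.65
Area = √(s(s−a)(s−b)(s−c)) = √(19.65·9.05·7.45·3.15) ≈ √4173.28 ≈ 64.601
r ≈ 64.601/19.65 ≈ 3.28758

r = 3.288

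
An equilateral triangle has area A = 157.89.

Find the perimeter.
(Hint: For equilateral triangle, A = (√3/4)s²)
A = (√3/4)s²  ⇒  s² = 4A/√3 = 4·157.89/√3 = 631.56/1.73205 ≈ 364.631
s ≈ √364.631 ≈ 19.0953
Perimeter = 3s ≈ 3·19.0953 ≈ 57.286

Perimeter = 57.29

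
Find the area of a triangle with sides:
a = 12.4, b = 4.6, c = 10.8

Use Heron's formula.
s = (12.4 + 4.6 + 10.8)/2 = 27.8/2 = 13.9
s − a = 1.5, s − b = 9.3, s − c = 3.1
s(s−a)(s−b)(s−c) = 13.9·1.5·9.3·3.1 ≈ 601.106
Area = √601.106 ≈ 24.5175

Area = 24.52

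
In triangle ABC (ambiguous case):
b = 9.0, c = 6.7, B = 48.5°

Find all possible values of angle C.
b/sin(B) = c/sin(C)  ⇒  sin(C) = c·sin(B)/b = 6.7·sin(48.5°)/9.0
sin(48.5°) ≈ 0.748956
sin(C) ≈ 6.7·0.748956/9.0 ≈ 5.018/9.0 ≈ 0.557556
Candidate 1: C₁ = arcsin(0.557556) ≈ 33.8869°  →  A = 180° − 48.5° − 33.8869° ≈ 97.6131° > 0, valid
Candidate 2: C₂ = 180° − C₁ ≈ 146.113°  →  A = 180° − 48.5° − 146.113° ≈ -14.6131° ≤ 0, not a valid triangle

C = 33.89° (one solution)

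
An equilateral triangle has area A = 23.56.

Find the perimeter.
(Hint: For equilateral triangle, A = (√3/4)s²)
A = (√3/4)s²  ⇒  s² = 4A/√3 = 4·23.56/√3 = 94.24/1.73205 ≈ 54.4095
s ≈ √54.4095 ≈ 7.37628
Perimeter = 3s ≈ 3·7.37628 ≈ 22.1288

Perimeter = 22.13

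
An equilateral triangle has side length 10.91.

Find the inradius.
r = Area/s with s the semi-perimeter.
Area = (√3/4)·10.91² = (√3/4)·119.0281 ≈ 0.433013·119.0281 ≈ 51.5407
s = 3·10.91/2 = 16.365
r ≈ 51.5407/16.365 ≈ 3.14945
(Equivalently r = side/(2√3) = 10.91/3.4641 ≈ 3.14945.)

r = 3.149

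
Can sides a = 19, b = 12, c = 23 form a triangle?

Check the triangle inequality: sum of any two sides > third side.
a + b vs c: 19 + 12 = 31 > 23  ✓
a + c vs b: 19 + 23 = 42 > 12  ✓
b + c vs a: 12 + 23 = 35 > 19  ✓

Yes, triangle inequality satisfied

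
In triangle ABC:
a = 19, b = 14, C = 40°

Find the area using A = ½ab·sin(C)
A = ½·a·b·sin(C) = ½·19·14·sin(40°)
sin(40°) ≈ 0.642788
A ≈ ½·266·0.642788 = 133·0.642788 ≈ 85.4908

Area = 85.49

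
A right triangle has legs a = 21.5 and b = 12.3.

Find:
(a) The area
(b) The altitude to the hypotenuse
(a) The legs are perpendicular, so Area = ½·a·b = ½·21.5·12.3 = ½·264.45 = 132.225
(b) Hypotenuse c = √(a² + b²) = √(462.25 + 151.29) = √613.54 ≈ 24.7697
    Area = ½·c·h_c  ⇒  h_c = 2·Area/c = 264.45/24.7697 ≈ 10.6763

Area = 132.225, h_c = 10.68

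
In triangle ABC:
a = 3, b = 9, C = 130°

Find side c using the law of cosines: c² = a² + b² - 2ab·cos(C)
c² = 3² + 9² − 2·3·9·cos(130°)
cos(130°) ≈ -0.642788
c² ≈ 9 + 81 − 54·(-0.642788) ≈ 90 + 34.7105 ≈ 124.711
c ≈ √124.711 ≈ 11.1674

c = 11.17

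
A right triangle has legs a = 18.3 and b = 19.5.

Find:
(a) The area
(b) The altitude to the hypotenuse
(a) The legs are perpendicular, so Area = ½·a·b = ½·18.3·19.5 = ½·356.85 = 178.425
(b) Hypotenuse c = √(a² + b²) = √(334.89 + 380.25) = √715.14 ≈ 26.7421
    Area = ½·c·h_c  ⇒  h_c = 2·Area/c = 356.85/26.7421 ≈ 13.3441

Area = 178.425, h_c = 13.34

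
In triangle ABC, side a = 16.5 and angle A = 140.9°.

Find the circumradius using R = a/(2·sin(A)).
R = a/(2·sin(A)) = 16.5/(2·sin(140.9°))
sin(140.9°) ≈ 0.630676
R ≈ 16.5/(2·0.630676) = 16.5/1.26135 ≈ 13.0812

R = 13.08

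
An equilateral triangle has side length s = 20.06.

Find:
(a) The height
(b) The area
(a) The height splits the triangle into two 30-60-90 halves: h = s·√3/2 = 20.06·1.73205/2 ≈ 34.7449/2 ≈ 17.3725
(b) Area = (√3/4)·s² = (√3/4)·20.06² = (√3/4)·402.4036 ≈ 0.433013·402.4036 ≈ 174.246

Height = 17.37, Area = 174.2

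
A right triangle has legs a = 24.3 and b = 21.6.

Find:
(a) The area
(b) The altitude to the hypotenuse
(a) The legs are perpendicular, so Area = ½·a·b = ½·24.3·21.6 = ½·524.88 = 262.44
(b) Hypotenuse c = √(a² + b²) = √(590.49 + 466.56) = √1057.05 ≈ 32.5123
    Area = ½·c·h_c  ⇒  h_c = 2·Area/c = 524.88/32.5123 ≈ 16.144

Area = 262.44, h_c = 16.14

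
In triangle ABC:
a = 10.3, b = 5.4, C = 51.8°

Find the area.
Two sides and the included angle (SAS): A = ½·a·b·sin(C) = ½·10.3·5.4·sin(51.8°)
sin(51.8°) ≈ 0.785857
A ≈ ½·55.62·0.785857 = 27.81·0.785857 ≈ 21.8547

Area = 21.85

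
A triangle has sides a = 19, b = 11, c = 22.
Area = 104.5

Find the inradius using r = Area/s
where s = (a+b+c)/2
s = (19 + 11 + 22)/2 = 52/2 = 26
r = Area/s = 104.5/26 ≈ 4.01923

r = 4.019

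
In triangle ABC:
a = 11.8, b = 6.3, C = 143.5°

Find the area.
Two sides and the included angle (SAS): A = ½·a·b·sin(C) = ½·11.8·6.3·sin(143.5°)
sin(143.5°) ≈ 0.594823
A ≈ ½·74.34·0.594823 = 37.17·0.594823 ≈ 22.1096

Area = 22.11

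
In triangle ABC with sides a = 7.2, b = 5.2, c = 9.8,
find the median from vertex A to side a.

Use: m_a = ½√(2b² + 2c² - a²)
m_a = ½√(2·5.2² + 2·9.8² − 7.2²) = ½√(2·27.04 + 2·96.04 − 51.84) = ½√(54.08 + 192.08 − 51.84) = ½√194.32
√194.32 ≈ 13.9399, so m_a ≈ 6.96994

m_a = 6.97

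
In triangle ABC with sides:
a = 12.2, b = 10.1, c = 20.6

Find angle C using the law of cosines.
c² = a² + b² − 2ab·cos(C)  ⇒  cos(C) = (a² + b² − c²)/(2ab)
cos(C) = (12.2² + 10.1² − 20.6²)/(2·12.2·10.1) = (148.84 + 102.01 − 424.36)/246.44 = -173.51/246.44 ≈ -0.704066
C = arccos(-0.704066) ≈ 134.754°

C = 134.8°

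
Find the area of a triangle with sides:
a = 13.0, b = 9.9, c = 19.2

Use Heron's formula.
s = (13.0 + 9.9 + 19.2)/2 = 42.1/2 = 21.05
s − a = 8.05, s − b = 11.15, s − c = 1.85
s(s−a)(s−b)(s−c) = 21.05·8.05·11.15·1.85 ≈ 3495.38
Area = √3495.38 ≈ 59.1218

Area = 59.12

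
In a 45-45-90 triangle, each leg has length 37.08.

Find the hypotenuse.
In a 45-45-90 triangle the sides are in ratio 1 : 1 : √2, so hypotenuse = leg·√2.
Hypotenuse = 37.08·√2 ≈ 37.08·1.41421 ≈ 52.439

Hypotenuse = 37.08√2 = 52.44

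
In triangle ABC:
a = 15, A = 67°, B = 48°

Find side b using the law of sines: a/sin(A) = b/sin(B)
a/sin(A) = b/sin(B)  ⇒  b = a·sin(B)/sin(A) = 15·sin(48°)/sin(67°)
sin(48°) ≈ 0.743145, sin(67°) ≈ 0.920505
b ≈ 15·0.743145/0.920505 ≈ 11.1472/0.920505 ≈ 12.1098

b = 12.11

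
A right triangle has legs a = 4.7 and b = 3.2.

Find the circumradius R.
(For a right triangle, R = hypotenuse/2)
Hypotenuse c = √(a² + b²) = √(22.09 + 10.24) = √32.33 ≈ 5.68595
R = c/2 ≈ 5.68595/2 ≈ 2.84297

R = 2.843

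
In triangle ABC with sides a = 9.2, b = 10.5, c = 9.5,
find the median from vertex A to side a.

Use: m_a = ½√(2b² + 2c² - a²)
m_a = ½√(2·10.5² + 2·9.5² − 9.2²) = ½√(2·110.25 + 2·90.25 − 84.64) = ½√(220.5 + 180.5 − 84.64) = ½√316.36
√316.36 ≈ 17.7865, so m_a ≈ 8.89326

m_a = 8.893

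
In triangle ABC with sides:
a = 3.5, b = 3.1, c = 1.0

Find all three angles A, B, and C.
Law of cosines for each angle (a² = 12.25, b² = 9.61, c² = 1):
cos(A) = (b² + c² − a²)/(2bc) = (9.61 + 1 − 12.25)/(2·3.1·1.0) = -1.64/6.2 ≈ -0.264516  ⇒  A ≈ 105.338°
cos(B) = (a² + c² − b²)/(2ac) = (12.25 + 1 − 9.61)/(2·3.5·1.0) = 3.64/7 ≈ 0.52  ⇒  B ≈ 58.6677°
cos(C) = (a² + b² − c²)/(2ab) = (12.25 + 9.61 − 1)/(2·3.5·3.1) = 20.86/21.7 ≈ 0.96129  ⇒  C ≈ 15.994°
Check: A + B + C ≈ 180°

A = 105.3°, B = 58.67°, C = 15.99°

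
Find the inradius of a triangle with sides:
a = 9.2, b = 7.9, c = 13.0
r = Area/s where s is the semi-perimeter.
s = (9.2 + 7.9 + 13.0)/2 = 30.1/2 = 15.05
Area = √(s(s−a)(s−b)(s−c)) = √(15.05·5.85·7.15·2.05) ≈ √1290.48 ≈ 35.9233
r ≈ 35.9233/15.05 ≈ 2.38693

r = 2.387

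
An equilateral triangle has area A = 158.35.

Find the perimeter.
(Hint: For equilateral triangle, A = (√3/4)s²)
A = (√3/4)s²  ⇒  s² = 4A/√3 = 4·158.35/√3 = 633.4/1.73205 ≈ 365.694
s ≈ √365.694 ≈ 19.1231
Perimeter = 3s ≈ 3·19.1231 ≈ 57.3694

Perimeter = 57.37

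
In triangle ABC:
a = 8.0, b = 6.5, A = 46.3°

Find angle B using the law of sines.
a/sin(A) = b/sin(B)  ⇒  sin(B) = b·sin(A)/a = 6.5·sin(46.3°)/8.0
sin(46.3°) ≈ 0.722967
sin(B) ≈ 6.5·0.722967/8.0 ≈ 4.69929/8.0 ≈ 0.587411
B = arcsin(0.587411) ≈ 35.9735°
(Since b ≤ a we need B ≤ A, so the obtuse alternative 180° − 35.9735° ≈ 144.027° is rejected.)

B = 35.97°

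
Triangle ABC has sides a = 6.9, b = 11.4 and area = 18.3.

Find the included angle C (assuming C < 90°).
Area = ½·a·b·sin(C)  ⇒  sin(C) = 2·Area/(a·b) = 2·18.3/(6.9·11.4) = 36.6/78.66 ≈ 0.465294
C = arcsin(0.465294) ≈ 27.7292° (taking the acute solution since C < 90°)

C = 27.73°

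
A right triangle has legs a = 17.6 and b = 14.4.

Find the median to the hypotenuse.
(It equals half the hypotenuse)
Hypotenuse c = √(a² + b²) = √(309.76 + 207.36) = √517.12 ≈ 22.7403
Median to hypotenuse = c/2 ≈ 22.7403/2 ≈ 11.3701

Median = 11.37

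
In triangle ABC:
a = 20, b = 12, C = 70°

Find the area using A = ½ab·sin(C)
A = ½·a·b·sin(C) = ½·20·12·sin(70°)
sin(70°) ≈ 0.939693
A ≈ ½·240·0.939693 = 120·0.939693 ≈ 112.763

Area = 112.8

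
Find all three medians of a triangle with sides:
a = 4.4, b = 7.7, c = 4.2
Median formula: m_a = ½√(2b² + 2c² − a²) (and cyclically). a² = 19.36, b² = 59.29, c² = 17.64.
m_a = ½√(2·59.29 + 2·17.64 − 19.36) = ½√134.5 ≈ ½·11.5974 ≈ 5.79871
m_b = ½√(2·19.36 + 2·17.64 − 59.29) = ½√14.71 ≈ ½·3.83536 ≈ 1.91768
m_c = ½√(2·19.36 + 2·59.29 − 17.64) = ½√139.66 ≈ ½·11.8178 ≈ 5.90889

m_a = 5.799, m_b = 1.918, m_c = 5.909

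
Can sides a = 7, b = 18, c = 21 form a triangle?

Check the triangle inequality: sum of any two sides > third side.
a + b vs c: 7 + 18 = 25 > 21  ✓
a + c vs b: 7 + 21 = 28 > 18  ✓
b + c vs a: 18 + 21 = 39 > 7  ✓

Yes, triangle inequality satisfied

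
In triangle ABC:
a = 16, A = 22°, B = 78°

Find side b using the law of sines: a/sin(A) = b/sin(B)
a/sin(A) = b/sin(B)  ⇒  b = a·sin(B)/sin(A) = 16·sin(78°)/sin(22°)
sin(78°) ≈ 0.978148, sin(22°) ≈ 0.374607
b ≈ 16·0.978148/0.374607 ≈ 15.6504/0.374607 ≈ 41.7781

b = 41.78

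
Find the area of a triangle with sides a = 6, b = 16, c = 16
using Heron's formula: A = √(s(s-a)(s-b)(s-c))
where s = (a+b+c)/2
s = (6 + 16 + 16)/2 = 38/2 = 19
s − a = 13, s − b = 3, s − c = 3
s(s−a)(s−b)(s−c) = 19·13·3·3 = 2223
Area = √2223 ≈ 47.1487

s = 19.0, Area = 47.15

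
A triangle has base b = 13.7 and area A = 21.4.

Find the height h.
A = ½·b·h  ⇒  h = 2A/b = 2·21.4/13.7 = 42.8/13.7 ≈ 3.12409

h = 3.124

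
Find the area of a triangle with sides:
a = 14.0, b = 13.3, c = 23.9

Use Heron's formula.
s = (14.0 + 13.3 + 23.9)/2 = 51.2/2 = 25.6
s − a = 11.6, s − b = 12.3, s − c = 1.7
s(s−a)(s−b)(s−c) = 25.6·11.6·12.3·1.7 ≈ 6209.43
Area = √6209.43 ≈ 78.8

Area = 78.8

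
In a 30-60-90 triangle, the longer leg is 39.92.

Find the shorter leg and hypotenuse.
In a 30-60-90 triangle the sides are in ratio 1 : √3 : 2, so short leg = long leg/√3 and hypotenuse = 2·(short leg).
Short leg = 39.92/√3 ≈ 39.92/1.73205 ≈ 23.0478
Hypotenuse = 2·23.0478 ≈ 46.0956

Short leg = 23.05, Hypotenuse = 46.1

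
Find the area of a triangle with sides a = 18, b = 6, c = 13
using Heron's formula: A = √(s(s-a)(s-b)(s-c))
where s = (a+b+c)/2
s = (18 + 6 + 13)/2 = 37/2 = 18.5
s − a = 0.5, s − b = 12.5, s − c = 5.5
s(s−a)(s−b)(s−c) = 18.5·0.5·12.5·5.5 = 635.9375
Area = √635.9375 ≈ 25.2178

s = 18.5, Area = 25.22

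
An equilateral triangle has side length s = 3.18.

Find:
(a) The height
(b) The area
(a) The height splits the triangle into two 30-60-90 halves: h = s·√3/2 = 3.18·1.73205/2 ≈ 5.50792/2 ≈ 2.75396
(b) Area = (√3/4)·s² = (√3/4)·3.18² = (√3/4)·10.1124 ≈ 0.433013·10.1124 ≈ 4.3788

Height = 2.754, Area = 4.379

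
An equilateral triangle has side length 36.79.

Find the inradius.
r = Area/s with s the semi-perimeter.
Area = (√3/4)·36.79² = (√3/4)·1353.5041 ≈ 0.433013·1353.5041 ≈ 586.084
s = 3·36.79/2 = 55.185
r ≈ 586.084/55.185 ≈ 10.6204
(Equivalently r = side/(2√3) = 36.79/3.4641 ≈ 10.6204.)

r = 10.62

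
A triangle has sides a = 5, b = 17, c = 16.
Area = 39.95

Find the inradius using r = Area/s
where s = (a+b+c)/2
s = (5 + 17 + 16)/2 = 38/2 = 19
r = Area/s = 39.95/19 ≈ 2.10263

r = 2.103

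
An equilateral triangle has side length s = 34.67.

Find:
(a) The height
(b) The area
(a) The height splits the triangle into two 30-60-90 halves: h = s·√3/2 = 34.67·1.73205/2 ≈ 60.0502/2 ≈ 30.0251
(b) Area = (√3/4)·s² = (√3/4)·34.67² = (√3/4)·1202.0089 ≈ 0.433013·1202.0089 ≈ 520.485

Height = 30.03, Area = 520.5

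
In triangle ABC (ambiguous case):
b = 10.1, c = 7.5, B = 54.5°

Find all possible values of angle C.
b/sin(B) = c/sin(C)  ⇒  sin(C) = c·sin(B)/b = 7.5·sin(54.5°)/10.1
sin(54.5°) ≈ 0.814116
sin(C) ≈ 7.5·0.814116/10.1 ≈ 6.10587/10.1 ≈ 0.604541
Candidate 1: C₁ = arcsin(0.604541) ≈ 37.1958°  →  A = 180° − 54.5° − 37.1958° ≈ 88.3042° > 0, valid
Candidate 2: C₂ = 180° − C₁ ≈ 142.804°  →  A = 180° − 54.5° − 142.804° ≈ -17.3042° ≤ 0, not a valid triangle

C = 37.2° (one solution)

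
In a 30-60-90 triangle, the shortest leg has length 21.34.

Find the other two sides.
In a 30-60-90 triangle the sides are in ratio 1 : √3 : 2 (short leg : long leg : hypotenuse).
Long leg = 21.34·√3 ≈ 21.34·1.73205 ≈ 36.962
Hypotenuse = 2·21.34 = 42.68

Long leg = 21.34√3 = 36.96, Hypotenuse = 42.68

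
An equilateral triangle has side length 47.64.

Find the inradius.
r = Area/s with s the semi-perimeter.
Area = (√3/4)·47.64² = (√3/4)·2269.5696 ≈ 0.433013·2269.5696 ≈ 982.752
s = 3·47.64/2 = 71.46
r ≈ 982.752/71.46 ≈ 13.7525
(Equivalently r = side/(2√3) = 47.64/3.4641 ≈ 13.7525.)

r = 13.75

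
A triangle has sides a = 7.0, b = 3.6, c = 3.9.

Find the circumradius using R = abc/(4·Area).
First find the area with Heron's formula.
s = (7.0 + 3.6 + 3.9)/2 = 7.25
Area = √(s(s−a)(s−b)(s−c)) = √(7.25·0.25·3.65·3.35) ≈ √22.1623 ≈ 4.70769
abc = 7.0·3.6·3.9 = 98.28
R = abc/(4·Area) ≈ 98.28/(4·4.70769) = 98.28/18.8308 ≈ 5.21912

R = 5.219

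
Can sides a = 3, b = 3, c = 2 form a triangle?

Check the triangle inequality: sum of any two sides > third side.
a + b vs c: 3 + 3 = 6 > 2  ✓
a + c vs b: 3 + 2 = 5 > 3  ✓
b + c vs a: 3 + 2 = 5 > 3  ✓

Yes, triangle inequality satisfied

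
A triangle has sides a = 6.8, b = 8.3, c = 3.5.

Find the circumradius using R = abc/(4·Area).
First find the area with Heron's formula.
s = (6.8 + 8.3 + 3.5)/2 = 9.3
Area = √(s(s−a)(s−b)(s−c)) = √(9.3·2.5·1·5.8) ≈ √134.85 ≈ 11.6125
abc = 6.8·8.3·3.5 = 197.54
R = abc/(4·Area) ≈ 197.54/(4·11.6125) = 197.54/46.45 ≈ 4.25275

R = 4.253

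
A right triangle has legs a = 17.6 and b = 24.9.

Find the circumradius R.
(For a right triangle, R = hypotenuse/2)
Hypotenuse c = √(a² + b²) = √(309.76 + 620.01) = √929.77 ≈ 30.4921
R = c/2 ≈ 30.4921/2 ≈ 15.2461

R = 15.25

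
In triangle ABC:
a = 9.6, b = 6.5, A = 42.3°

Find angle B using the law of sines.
a/sin(A) = b/sin(B)  ⇒  sin(B) = b·sin(A)/a = 6.5·sin(42.3°)/9.6
sin(42.3°) ≈ 0.673013
sin(B) ≈ 6.5·0.673013/9.6 ≈ 4.37458/9.6 ≈ 0.455686
B = arcsin(0.455686) ≈ 27.1091°
(Since b ≤ a we need B ≤ A, so the obtuse alternative 180° − 27.1091° ≈ 152.891° is rejected.)

B = 27.11°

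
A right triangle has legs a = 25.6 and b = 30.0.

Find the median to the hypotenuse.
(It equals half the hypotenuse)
Hypotenuse c = √(a² + b²) = √(655.36 + 900) = √1555.36 ≈ 39.4381
Median to hypotenuse = c/2 ≈ 39.4381/2 ≈ 19.719

Median = 19.72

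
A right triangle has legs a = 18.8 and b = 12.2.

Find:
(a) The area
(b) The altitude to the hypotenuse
(a) The legs are perpendicular, so Area = ½·a·b = ½·18.8·12.2 = ½·229.36 = 114.68
(b) Hypotenuse c = √(a² + b²) = √(353.44 + 148.84) = √502.28 ≈ 22.4116
    Area = ½·c·h_c  ⇒  h_c = 2·Area/c = 229.36/22.4116 ≈ 10.234

Area = 114.68, h_c = 10.23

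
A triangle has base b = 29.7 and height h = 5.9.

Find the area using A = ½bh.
A = ½·b·h = ½·29.7·5.9 = ½·175.23 = 87.615

Area = 87.615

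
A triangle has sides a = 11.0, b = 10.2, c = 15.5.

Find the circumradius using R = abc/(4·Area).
First find the area with Heron's formula.
s = (11.0 + 10.2 + 15.5)/2 = 18.35
Area = √(s(s−a)(s−b)(s−c)) = √(18.35·7.35·8.15·2.85) ≈ √3132.75 ≈ 55.971
abc = 11.0·10.2·15.5 = 1739.1
R = abc/(4·Area) ≈ 1739.1/(4·55.971) = 1739.1/223.884 ≈ 7.76786

R = 7.768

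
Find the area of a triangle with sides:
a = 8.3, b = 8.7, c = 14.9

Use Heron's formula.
s = (8.3 + 8.7 + 14.9)/2 = 31.9/2 = 15.95
s − a = 7.65, s − b = 7.25, s − c = 1.05
s(s−a)(s−b)(s−c) = 15.95·7.65·7.25·1.05 ≈ 928.858
Area = √928.858 ≈ 30.4772

Area = 30.48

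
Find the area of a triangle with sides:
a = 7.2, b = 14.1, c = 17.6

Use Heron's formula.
s = (7.2 + 14.1 + 17.6)/2 = 38.9/2 = 19.45
s − a = 12.25, s − b = 5.35, s − c = 1.85
s(s−a)(s−b)(s−c) = 19.45·12.25·5.35·1.85 ≈ 2358.2
Area = √2358.2 ≈ 48.5613

Area = 48.56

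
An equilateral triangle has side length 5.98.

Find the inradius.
r = Area/s with s the semi-perimeter.
Area = (√3/4)·5.98² = (√3/4)·35.7604 ≈ 0.433013·35.7604 ≈ 15.4847
s = 3·5.98/2 = 8.97
r ≈ 15.4847/8.97 ≈ 1.72628
(Equivalently r = side/(2√3) = 5.98/3.4641 ≈ 1.72628.)

r = 1.726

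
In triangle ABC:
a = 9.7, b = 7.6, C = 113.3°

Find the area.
Two sides and the included angle (SAS): A = ½·a·b·sin(C) = ½·9.7·7.6·sin(113.3°)
sin(113.3°) ≈ 0.918446
A ≈ ½·73.72·0.918446 = 36.86·0.918446 ≈ 33.8539

Area = 33.85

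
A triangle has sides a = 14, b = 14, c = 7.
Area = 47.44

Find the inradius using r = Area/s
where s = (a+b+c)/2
s = (14 + 14 + 7)/2 = 35/2 = 17.5
r = Area/s = 47.44/17.5 ≈ 2.71086

r = 2.711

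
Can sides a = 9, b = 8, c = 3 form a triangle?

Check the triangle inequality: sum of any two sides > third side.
a + b vs c: 9 + 8 = 17 > 3  ✓
a + c vs b: 9 + 3 = 12 > 8  ✓
b + c vs a: 8 + 3 = 11 > 9  ✓

Yes, triangle inequality satisfied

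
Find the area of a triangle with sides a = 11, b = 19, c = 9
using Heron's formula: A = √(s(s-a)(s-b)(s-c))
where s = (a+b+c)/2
s = (11 + 19 + 9)/2 = 39/2 = 19.5
s − a = 8.5, s − b = 0.5, s − c = 10.5
s(s−a)(s−b)(s−c) = 19.5·8.5·0.5·10.5 = 870.1875
Area = √870.1875 ≈ 29.4989

s = 19.5, Area = 29.5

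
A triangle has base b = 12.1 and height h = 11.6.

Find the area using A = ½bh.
A = ½·b·h = ½·12.1·11.6 = ½·140.36 = 70.18

Area = 70.18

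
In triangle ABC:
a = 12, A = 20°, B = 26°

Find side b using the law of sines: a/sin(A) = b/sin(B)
a/sin(A) = b/sin(B)  ⇒  b = a·sin(B)/sin(A) = 12·sin(26°)/sin(20°)
sin(26°) ≈ 0.438371, sin(20°) ≈ 0.34202
b ≈ 12·0.438371/0.34202 ≈ 5.26045/0.34202 ≈ 15.3805

b = 15.38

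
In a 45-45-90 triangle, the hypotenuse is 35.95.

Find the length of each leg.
In a 45-45-90 triangle hypotenuse = leg·√2, so leg = hypotenuse/√2.
Leg = 35.95/√2 ≈ 35.95/1.41421 ≈ 25.4205

Each leg = 25.42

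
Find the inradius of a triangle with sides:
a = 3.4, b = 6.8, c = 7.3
r = Area/s where s is the semi-perimeter.
s = (3.4 + 6.8 + 7.3)/2 = 17.5/2 = 8.75
Area = √(s(s−a)(s−b)(s−c)) = √(8.75·5.35·1.95·1.45) ≈ √132.362 ≈ 11.5049
r ≈ 11.5049/8.75 ≈ 1.31484

r = 1.315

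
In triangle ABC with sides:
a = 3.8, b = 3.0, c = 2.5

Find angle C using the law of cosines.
c² = a² + b² − 2ab·cos(C)  ⇒  cos(C) = (a² + b² − c²)/(2ab)
cos(C) = (3.8² + 3.0² − 2.5²)/(2·3.8·3.0) = (14.44 + 9 − 6.25)/22.8 = 17.19/22.8 ≈ 0.753947
C = arccos(0.753947) ≈ 41.0665°

C = 41.07°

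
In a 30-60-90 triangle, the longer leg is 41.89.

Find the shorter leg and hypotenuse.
In a 30-60-90 triangle the sides are in ratio 1 : √3 : 2, so short leg = long leg/√3 and hypotenuse = 2·(short leg).
Short leg = 41.89/√3 ≈ 41.89/1.73205 ≈ 24.1852
Hypotenuse = 2·24.1852 ≈ 48.3704

Short leg = 24.19, Hypotenuse = 48.37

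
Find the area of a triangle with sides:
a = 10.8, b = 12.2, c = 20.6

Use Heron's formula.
s = (10.8 + 12.2 + 20.6)/2 = 43.6/2 = 21.8
s − a = 11, s − b = 9.6, s − c = 1.2
s(s−a)(s−b)(s−c) = 21.8·11·9.6·1.2 ≈ 2762.5
Area = √2762.5 ≈ 52.5595

Area = 52.56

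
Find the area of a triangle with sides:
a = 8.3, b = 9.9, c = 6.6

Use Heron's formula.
s = (8.3 + 9.9 + 6.6)/2 = 24.8/2 = 12.4
s − a = 4.1, s − b = 2.5, s − c = 5.8
s(s−a)(s−b)(s−c) = 12.4·4.1·2.5·5.8 ≈ 737.18
Area = √737.18 ≈ 27.1511

Area = 27.15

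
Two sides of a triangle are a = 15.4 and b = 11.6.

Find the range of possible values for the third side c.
Triangle inequality: |a − b| < c < a + b
|a − b| = |15.4 − 11.6| = 3.8
a + b = 15.4 + 11.6 = 27

3.8 < c < 27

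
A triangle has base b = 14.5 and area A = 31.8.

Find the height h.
A = ½·b·h  ⇒  h = 2A/b = 2·31.8/14.5 = 63.6/14.5 ≈ 4.38621

h = 4.386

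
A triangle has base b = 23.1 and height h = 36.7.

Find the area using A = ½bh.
A = ½·b·h = ½·23.1·36.7 = ½·847.77 = 423.885

Area = 423.885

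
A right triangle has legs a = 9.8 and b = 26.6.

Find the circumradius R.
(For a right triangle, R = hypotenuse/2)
Hypotenuse c = √(a² + b²) = √(96.04 + 707.56) = √803.6 ≈ 28.3478
R = c/2 ≈ 28.3478/2 ≈ 14.1739

R = 14.17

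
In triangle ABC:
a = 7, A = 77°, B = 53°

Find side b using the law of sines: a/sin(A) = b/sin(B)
a/sin(A) = b/sin(B)  ⇒  b = a·sin(B)/sin(A) = 7·sin(53°)/sin(77°)
sin(53°) ≈ 0.798636, sin(77°) ≈ 0.97437
b ≈ 7·0.798636/0.97437 ≈ 5.59045/0.97437 ≈ 5.7375

b = 5.738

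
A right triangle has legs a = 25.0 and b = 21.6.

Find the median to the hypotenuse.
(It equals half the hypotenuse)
Hypotenuse c = √(a² + b²) = √(625 + 466.56) = √1091.56 ≈ 33.0388
Median to hypotenuse = c/2 ≈ 33.0388/2 ≈ 16.5194

Median = 16.52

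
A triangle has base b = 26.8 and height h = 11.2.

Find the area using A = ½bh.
A = ½·b·h = ½·26.8·11.2 = ½·300.16 = 150.08

Area = 150.08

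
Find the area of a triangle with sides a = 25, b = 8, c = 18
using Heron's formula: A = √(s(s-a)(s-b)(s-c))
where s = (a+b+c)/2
s = (25 + 8 + 18)/2 = 51/2 = 25.5
s − a = 0.5, s − b = 17.5, s − c = 7.5
s(s−a)(s−b)(s−c) = 25.5·0.5·17.5·7.5 = 1673.4375
Area = √1673.4375 ≈ 40.9077

s = 25.5, Area = 40.91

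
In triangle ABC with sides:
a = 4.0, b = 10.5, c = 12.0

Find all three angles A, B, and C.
Law of cosines for each angle (a² = 16, b² = 110.25, c² = 144):
cos(A) = (b² + c² − a²)/(2bc) = (110.25 + 144 − 16)/(2·10.5·12.0) = 238.25/252 ≈ 0.945437  ⇒  A ≈ 19.0144°
cos(B) = (a² + c² − b²)/(2ac) = (16 + 144 − 110.25)/(2·4.0·12.0) = 49.75/96 ≈ 0.518229  ⇒  B ≈ 58.7865°
cos(C) = (a² + b² − c²)/(2ab) = (16 + 110.25 − 144)/(2·4.0·10.5) = -17.75/84 ≈ -0.21131  ⇒  C ≈ 102.199°
Check: A + B + C ≈ 180°

A = 19.01°, B = 58.79°, C = 102.2°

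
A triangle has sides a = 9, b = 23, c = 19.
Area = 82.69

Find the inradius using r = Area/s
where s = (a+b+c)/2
s = (9 + 23 + 19)/2 = 51/2 = 25.5
r = Area/s = 82.69/25.5 ≈ 3.24275

r = 3.243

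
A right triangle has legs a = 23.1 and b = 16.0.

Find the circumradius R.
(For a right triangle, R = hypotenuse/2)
Hypotenuse c = √(a² + b²) = √(533.61 + 256) = √789.61 ≈ 28.1
R = c/2 ≈ 28.1/2 ≈ 14.05

R = 14.05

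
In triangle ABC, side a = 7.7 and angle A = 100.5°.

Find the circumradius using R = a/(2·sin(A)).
R = a/(2·sin(A)) = 7.7/(2·sin(100.5°))
sin(100.5°) ≈ 0.983255
R ≈ 7.7/(2·0.983255) = 7.7/1.96651 ≈ 3.91557

R = 3.916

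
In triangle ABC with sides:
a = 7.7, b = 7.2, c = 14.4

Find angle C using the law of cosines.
c² = a² + b² − 2ab·cos(C)  ⇒  cos(C) = (a² + b² − c²)/(2ab)
cos(C) = (7.7² + 7.2² − 14.4²)/(2·7.7·7.2) = (59.29 + 51.84 − 207.36)/110.88 = -96.23/110.88 ≈ -0.867875
C = arccos(-0.867875) ≈ 150.213°

C = 150.2°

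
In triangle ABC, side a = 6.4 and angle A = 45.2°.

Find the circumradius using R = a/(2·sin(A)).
R = a/(2·sin(A)) = 6.4/(2·sin(45.2°))
sin(45.2°) ≈ 0.709571
R ≈ 6.4/(2·0.709571) = 6.4/1.41914 ≈ 4.50977

R = 4.51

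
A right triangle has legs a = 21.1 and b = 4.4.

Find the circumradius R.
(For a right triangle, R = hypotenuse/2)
Hypotenuse c = √(a² + b²) = √(445.21 + 19.36) = √464.57 ≈ 21.5539
R = c/2 ≈ 21.5539/2 ≈ 10.7769

R = 10.78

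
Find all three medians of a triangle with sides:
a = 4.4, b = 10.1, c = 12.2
Median formula: m_a = ½√(2b² + 2c² − a²) (and cyclically). a² = 19.36, b² = 102.01, c² = 148.84.
m_a = ½√(2·102.01 + 2·148.84 − 19.36) = ½√482.34 ≈ ½·21.9622 ≈ 10.9811
m_b = ½√(2·19.36 + 2·148.84 − 102.01) = ½√234.39 ≈ ½·15.3098 ≈ 7.6549
m_c = ½√(2·19.36 + 2·102.01 − 148.84) = ½√93.9 ≈ ½·9.6902 ≈ 4.8451

m_a = 10.98, m_b = 7.655, m_c = 4.845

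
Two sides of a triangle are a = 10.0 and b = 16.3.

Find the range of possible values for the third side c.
Triangle inequality: |a − b| < c < a + b
|a − b| = |10.0 − 16.3| = 6.3
a + b = 10.0 + 16.3 = 26.3

6.3 < c < 26.3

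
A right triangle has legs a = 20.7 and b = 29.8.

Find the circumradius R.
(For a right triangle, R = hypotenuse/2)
Hypotenuse c = √(a² + b²) = √(428.49 + 888.04) = √1316.53 ≈ 36.284
R = c/2 ≈ 36.284/2 ≈ 18.142

R = 18.14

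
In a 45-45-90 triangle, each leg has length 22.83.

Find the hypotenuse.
In a 45-45-90 triangle the sides are in ratio 1 : 1 : √2, so hypotenuse = leg·√2.
Hypotenuse = 22.83·√2 ≈ 22.83·1.41421 ≈ 32.2865

Hypotenuse = 22.83√2 = 32.29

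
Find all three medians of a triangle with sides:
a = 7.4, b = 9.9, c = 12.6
Median formula: m_a = ½√(2b² + 2c² − a²) (and cyclically). a² = 54.76, b² = 98.01, c² = 158.76.
m_a = ½√(2·98.01 + 2·158.76 − 54.76) = ½√458.78 ≈ ½·21.4192 ≈ 10.7096
m_b = ½√(2·54.76 + 2·158.76 − 98.01) = ½√329.03 ≈ ½·18.1392 ≈ 9.06959
m_c = ½√(2·54.76 + 2·98.01 − 158.76) = ½√146.78 ≈ ½·12.1153 ≈ 6.05764

m_a = 10.71, m_b = 9.07, m_c = 6.058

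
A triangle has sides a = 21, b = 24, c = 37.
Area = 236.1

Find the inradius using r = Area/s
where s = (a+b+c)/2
s = (21 + 24 + 37)/2 = 82/2 = 41
r = Area/s = 236.1/41 ≈ 5.75854

r = 5.759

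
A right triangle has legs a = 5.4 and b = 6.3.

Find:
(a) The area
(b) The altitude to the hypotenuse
(a) The legs are perpendicular, so Area = ½·a·b = ½·5.4·6.3 = ½·34.02 = 17.01
(b) Hypotenuse c = √(a² + b²) = √(29.16 + 39.69) = √68.85 ≈ 8.29759
    Area = ½·c·h_c  ⇒  h_c = 2·Area/c = 34.02/8.29759 ≈ 4.09999

Area = 17.01, h_c = 4.1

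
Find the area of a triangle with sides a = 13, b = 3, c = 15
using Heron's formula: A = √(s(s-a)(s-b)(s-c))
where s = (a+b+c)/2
s = (13 + 3 + 15)/2 = 31/2 = 15.5
s − a = 2.5, s − b = 12.5, s − c = 0.5
s(s−a)(s−b)(s−c) = 15.5·2.5·12.5·0.5 = 242.1875
Area = √242.1875 ≈ 15.5624

s = 15.5, Area = 15.56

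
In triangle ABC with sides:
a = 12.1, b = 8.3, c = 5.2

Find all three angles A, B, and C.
Law of cosines for each angle (a² = 146.41, b² = 68.89, c² = 27.04):
cos(A) = (b² + c² − a²)/(2bc) = (68.89 + 27.04 − 146.41)/(2·8.3·5.2) = -50.48/86.32 ≈ -0.584801  ⇒  A ≈ 125.789°
cos(B) = (a² + c² − b²)/(2ac) = (146.41 + 27.04 − 68.89)/(2·12.1·5.2) = 104.56/125.84 ≈ 0.830896  ⇒  B ≈ 33.8091°
cos(C) = (a² + b² − c²)/(2ab) = (146.41 + 68.89 − 27.04)/(2·12.1·8.3) = 188.26/200.86 ≈ 0.93727  ⇒  C ≈ 20.402°
Check: A + B + C ≈ 180°

A = 125.8°, B = 33.81°, C = 20.4°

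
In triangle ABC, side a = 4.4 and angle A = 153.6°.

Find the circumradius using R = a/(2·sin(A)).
R = a/(2·sin(A)) = 4.4/(2·sin(153.6°))
sin(153.6°) ≈ 0.444635
R ≈ 4.4/(2·0.444635) = 4.4/0.88927 ≈ 4.94788

R = 4.948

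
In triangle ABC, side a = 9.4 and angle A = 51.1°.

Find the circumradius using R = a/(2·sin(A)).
R = a/(2·sin(A)) = 9.4/(2·sin(51.1°))
sin(51.1°) ≈ 0.778243
R ≈ 9.4/(2·0.778243) = 9.4/1.55649 ≈ 6.03924

R = 6.039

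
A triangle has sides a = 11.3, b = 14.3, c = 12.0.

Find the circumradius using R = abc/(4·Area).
First find the area with Heron's formula.
s = (11.3 + 14.3 + 12.0)/2 = 18.8
Area = √(s(s−a)(s−b)(s−c)) = √(18.8·7.5·4.5·6.8) ≈ √4314.6 ≈ 65.6856
abc = 11.3·14.3·12.0 = 1939.08
R = abc/(4·Area) ≈ 1939.08/(4·65.6856) = 1939.08/262.742 ≈ 7.38015

R = 7.38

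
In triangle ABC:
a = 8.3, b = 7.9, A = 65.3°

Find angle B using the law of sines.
a/sin(A) = b/sin(B)  ⇒  sin(B) = b·sin(A)/a = 7.9·sin(65.3°)/8.3
sin(65.3°) ≈ 0.908508
sin(B) ≈ 7.9·0.908508/8.3 ≈ 7.17721/8.3 ≈ 0.864725
B = arcsin(0.864725) ≈ 59.8513°
(Since b ≤ a we need B ≤ A, so the obtuse alternative 180° − 59.8513° ≈ 120.149° is rejected.)

B = 59.85°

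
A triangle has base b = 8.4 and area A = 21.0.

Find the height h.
A = ½·b·h  ⇒  h = 2A/b = 2·21.0/8.4 = 42/8.4 ≈ 5

h = 5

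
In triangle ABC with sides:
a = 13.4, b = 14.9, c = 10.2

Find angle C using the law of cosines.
c² = a² + b² − 2ab·cos(C)  ⇒  cos(C) = (a² + b² − c²)/(2ab)
cos(C) = (13.4² + 14.9² − 10.2²)/(2·13.4·14.9) = (179.56 + 222.01 − 104.04)/399.32 = 297.53/399.32 ≈ 0.745092
C = arccos(0.745092) ≈ 41.833°

C = 41.83°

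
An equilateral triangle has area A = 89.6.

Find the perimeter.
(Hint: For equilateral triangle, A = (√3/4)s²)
A = (√3/4)s²  ⇒  s² = 4A/√3 = 4·89.6/√3 = 358.4/1.73205 ≈ 206.922
s ≈ √206.922 ≈ 14.3848
Perimeter = 3s ≈ 3·14.3848 ≈ 43.1544

Perimeter = 43.15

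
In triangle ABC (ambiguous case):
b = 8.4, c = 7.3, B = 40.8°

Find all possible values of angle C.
b/sin(B) = c/sin(C)  ⇒  sin(C) = c·sin(B)/b = 7.3·sin(40.8°)/8.4
sin(40.8°) ≈ 0.653421
sin(C) ≈ 7.3·0.653421/8.4 ≈ 4.76997/8.4 ≈ 0.567854
Candidate 1: C₁ = arcsin(0.567854) ≈ 34.6007°  →  A = 180° − 40.8° − 34.6007° ≈ 104.599° > 0, valid
Candidate 2: C₂ = 180° − C₁ ≈ 145.399°  →  A = 180° − 40.8° − 145.399° ≈ -6.1993° ≤ 0, not a valid triangle

C = 34.6° (one solution)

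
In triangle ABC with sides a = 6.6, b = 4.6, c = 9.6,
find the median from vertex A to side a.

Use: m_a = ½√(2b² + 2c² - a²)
m_a = ½√(2·4.6² + 2·9.6² − 6.6²) = ½√(2·21.16 + 2·92.16 − 43.56) = ½√(42.32 + 184.32 − 43.56) = ½√183.08
√183.08 ≈ 13.5307, so m_a ≈ 6.76535

m_a = 6.765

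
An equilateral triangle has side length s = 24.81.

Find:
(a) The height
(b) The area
(a) The height splits the triangle into two 30-60-90 halves: h = s·√3/2 = 24.81·1.73205/2 ≈ 42.9722/2 ≈ 21.4861
(b) Area = (√3/4)·s² = (√3/4)·24.81² = (√3/4)·615.5361 ≈ 0.433013·615.5361 ≈ 266.535

Height = 21.49, Area = 266.5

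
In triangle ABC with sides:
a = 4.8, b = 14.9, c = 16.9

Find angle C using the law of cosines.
c² = a² + b² − 2ab·cos(C)  ⇒  cos(C) = (a² + b² − c²)/(2ab)
cos(C) = (4.8² + 14.9² − 16.9²)/(2·4.8·14.9) = (23.04 + 222.01 − 285.61)/143.04 = -40.56/143.04 ≈ -0.283557
C = arccos(-0.283557) ≈ 106.473°

C = 106.5°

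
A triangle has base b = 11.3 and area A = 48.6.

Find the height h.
A = ½·b·h  ⇒  h = 2A/b = 2·48.6/11.3 = 97.2/11.3 ≈ 8.60177

h = 8.602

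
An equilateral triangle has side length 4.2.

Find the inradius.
r = Area/s with s the semi-perimeter.
Area = (√3/4)·4.2² = (√3/4)·17.64 ≈ 0.433013·17.64 ≈ 7.63834
s = 3·4.2/2 = 6.3
r ≈ 7.63834/6.3 ≈ 1.21244
(Equivalently r = side/(2√3) = 4.2/3.4641 ≈ 1.21244.)

r = 1.212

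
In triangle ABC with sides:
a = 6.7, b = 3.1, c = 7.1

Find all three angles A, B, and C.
Law of cosines for each angle (a² = 44.89, b² = 9.61, c² = 50.41):
cos(A) = (b² + c² − a²)/(2bc) = (9.61 + 50.41 − 44.89)/(2·3.1·7.1) = 15.13/44.02 ≈ 0.343707  ⇒  A ≈ 69.8971°
cos(B) = (a² + c² − b²)/(2ac) = (44.89 + 50.41 − 9.61)/(2·6.7·7.1) = 85.69/95.14 ≈ 0.900673  ⇒  B ≈ 25.7534°
cos(C) = (a² + b² − c²)/(2ab) = (44.89 + 9.61 − 50.41)/(2·6.7·3.1) = 4.09/41.54 ≈ 0.0984593  ⇒  C ≈ 84.3495°
Check: A + B + C ≈ 180°

A = 69.9°, B = 25.75°, C = 84.35°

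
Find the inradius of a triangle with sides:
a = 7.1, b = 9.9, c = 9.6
r = Area/s where s is the semi-perimeter.
s = (7.1 + 9.9 + 9.6)/2 = 26.6/2 = 13.3
Area = √(s(s−a)(s−b)(s−c)) = √(13.3·6.2·3.4·3.7) ≈ √1037.35 ≈ 32.2079
r ≈ 32.2079/13.3 ≈ 2.42164

r = 2.422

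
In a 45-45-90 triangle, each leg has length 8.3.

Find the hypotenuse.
In a 45-45-90 triangle the sides are in ratio 1 : 1 : √2, so hypotenuse = leg·√2.
Hypotenuse = 8.3·√2 ≈ 8.3·1.41421 ≈ 11.738

Hypotenuse = 8.3√2 = 11.74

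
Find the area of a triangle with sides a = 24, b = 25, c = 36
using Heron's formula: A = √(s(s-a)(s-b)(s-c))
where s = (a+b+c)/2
s = (24 + 25 + 36)/2 = 85/2 = 42.5
s − a = 18.5, s − b = 17.5, s − c = 6.5
s(s−a)(s−b)(s−c) = 42.5·18.5·17.5·6.5 = 89435.9375
Area = √89435.9375 ≈ 299.058

s = 42.5, Area = 299.1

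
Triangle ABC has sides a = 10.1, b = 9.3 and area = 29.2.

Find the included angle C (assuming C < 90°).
Area = ½·a·b·sin(C)  ⇒  sin(C) = 2·Area/(a·b) = 2·29.2/(10.1·9.3) = 58.4/93.93 ≈ 0.62174
C = arcsin(0.62174) ≈ 38.4433° (taking the acute solution since C < 90°)

C = 38.44°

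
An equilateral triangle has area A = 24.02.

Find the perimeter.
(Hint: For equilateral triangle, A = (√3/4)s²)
A = (√3/4)s²  ⇒  s² = 4A/√3 = 4·24.02/√3 = 96.08/1.73205 ≈ 55.4718
s ≈ √55.4718 ≈ 7.44794
Perimeter = 3s ≈ 3·7.44794 ≈ 22.3438

Perimeter = 22.34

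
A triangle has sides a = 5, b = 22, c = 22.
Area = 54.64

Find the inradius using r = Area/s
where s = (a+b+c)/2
s = (5 + 22 + 22)/2 = 49/2 = 24.5
r = Area/s = 54.64/24.5 ≈ 2.2302

r = 2.23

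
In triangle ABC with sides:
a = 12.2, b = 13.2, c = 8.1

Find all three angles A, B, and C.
Law of cosines for each angle (a² = 148.84, b² = 174.24, c² = 65.61):
cos(A) = (b² + c² − a²)/(2bc) = (174.24 + 65.61 − 148.84)/(2·13.2·8.1) = 91.01/213.84 ≈ 0.425599  ⇒  A ≈ 64.8114°
cos(B) = (a² + c² − b²)/(2ac) = (148.84 + 65.61 − 174.24)/(2·12.2·8.1) = 40.21/197.64 ≈ 0.203451  ⇒  B ≈ 78.2612°
cos(C) = (a² + b² − c²)/(2ab) = (148.84 + 174.24 − 65.61)/(2·12.2·13.2) = 257.47/322.08 ≈ 0.799398  ⇒  C ≈ 36.9274°
Check: A + B + C ≈ 180°

A = 64.81°, B = 78.26°, C = 36.93°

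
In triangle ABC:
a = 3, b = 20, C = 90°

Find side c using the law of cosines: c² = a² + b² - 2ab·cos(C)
c² = 3² + 20² − 2·3·20·cos(90°)
cos(90°) ≈ 0
c² ≈ 9 + 400 − 120·(0) ≈ 409 − 0 ≈ 409
c ≈ √409 ≈ 20.2237

c = 20.22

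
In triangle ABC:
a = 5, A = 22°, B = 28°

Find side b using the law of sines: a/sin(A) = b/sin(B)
a/sin(A) = b/sin(B)  ⇒  b = a·sin(B)/sin(A) = 5·sin(28°)/sin(22°)
sin(28°) ≈ 0.469472, sin(22°) ≈ 0.374607
b ≈ 5·0.469472/0.374607 ≈ 2.34736/0.374607 ≈ 6.26619

b = 6.266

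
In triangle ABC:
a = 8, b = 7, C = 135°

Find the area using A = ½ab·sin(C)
A = ½·a·b·sin(C) = ½·8·7·sin(135°)
sin(135°) ≈ 0.707107
A ≈ ½·56·0.707107 = 28·0.707107 ≈ 19.799

Area = 19.8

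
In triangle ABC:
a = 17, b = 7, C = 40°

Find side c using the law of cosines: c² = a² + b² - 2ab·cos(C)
c² = 17² + 7² − 2·17·7·cos(40°)
cos(40°) ≈ 0.766044
c² ≈ 289 + 49 − 238·(0.766044) ≈ 338 − 182.319 ≈ 155.681
c ≈ √155.681 ≈ 12.4772

c = 12.48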